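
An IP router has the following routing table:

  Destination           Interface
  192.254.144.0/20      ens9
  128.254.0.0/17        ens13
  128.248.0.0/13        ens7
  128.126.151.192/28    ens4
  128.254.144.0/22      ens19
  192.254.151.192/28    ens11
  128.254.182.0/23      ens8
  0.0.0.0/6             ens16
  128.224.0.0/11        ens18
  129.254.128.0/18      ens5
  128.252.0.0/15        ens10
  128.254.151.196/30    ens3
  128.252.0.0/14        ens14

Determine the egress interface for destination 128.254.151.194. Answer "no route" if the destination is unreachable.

ens14

Routes whose prefix contains 128.254.151.194:
  128.224.0.0/11 (128.224.0.0 - 128.255.255.255) -> ens18
  128.248.0.0/13 (128.248.0.0 - 128.255.255.255) -> ens7
  128.252.0.0/14 (128.252.0.0 - 128.255.255.255) -> ens14
More-specific entries that do NOT match:
  128.254.151.196/30 (128.254.151.196 - 128.254.151.199) does not contain 128.254.151.194
  128.126.151.192/28 (128.126.151.192 - 128.126.151.207) does not contain 128.254.151.194
  192.254.151.192/28 (192.254.151.192 - 192.254.151.207) does not contain 128.254.151.194
  128.254.182.0/23 (128.254.182.0 - 128.254.183.255) does not contain 128.254.151.194
  128.254.144.0/22 (128.254.144.0 - 128.254.147.255) does not contain 128.254.151.194
  192.254.144.0/20 (192.254.144.0 - 192.254.159.255) does not contain 128.254.151.194
  129.254.128.0/18 (129.254.128.0 - 129.254.191.255) does not contain 128.254.151.194
  128.254.0.0/17 (128.254.0.0 - 128.254.127.255) does not contain 128.254.151.194
  128.252.0.0/15 (128.252.0.0 - 128.253.255.255) does not contain 128.254.151.194
Longest matching prefix is /14 -> interface ens14.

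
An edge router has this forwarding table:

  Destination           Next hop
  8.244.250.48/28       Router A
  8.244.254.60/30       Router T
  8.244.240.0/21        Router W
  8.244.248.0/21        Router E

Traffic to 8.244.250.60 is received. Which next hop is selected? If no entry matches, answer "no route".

Routes whose prefix contains 8.244.250.60:
  8.244.248.0/21 (8.244.248.0 - 8.244.255.255) -> Router E
  8.244.250.48/28 (8.244.250.48 - 8.244.250.63) -> Router A
More-specific entries that do NOT match:
  8.244.254.60/30 (8.244.254.60 - 8.244.254.63) does not contain 8.244.250.60
Longest matching prefix is /28 -> next hop Router A.

Router A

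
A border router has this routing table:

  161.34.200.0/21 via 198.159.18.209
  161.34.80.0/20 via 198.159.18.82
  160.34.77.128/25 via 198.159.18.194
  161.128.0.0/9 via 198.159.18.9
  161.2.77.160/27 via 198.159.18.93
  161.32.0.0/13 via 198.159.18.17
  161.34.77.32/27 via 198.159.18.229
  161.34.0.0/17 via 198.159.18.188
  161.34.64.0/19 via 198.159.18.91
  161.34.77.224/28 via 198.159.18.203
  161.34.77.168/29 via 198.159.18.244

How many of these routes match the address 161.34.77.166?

Prefixes containing 161.34.77.166:
  161.32.0.0/13 (161.32.0.0 - 161.39.255.255)
  161.34.0.0/17 (161.34.0.0 - 161.34.127.255)
  161.34.64.0/19 (161.34.64.0 - 161.34.95.255)
Total matching entries: 3.

3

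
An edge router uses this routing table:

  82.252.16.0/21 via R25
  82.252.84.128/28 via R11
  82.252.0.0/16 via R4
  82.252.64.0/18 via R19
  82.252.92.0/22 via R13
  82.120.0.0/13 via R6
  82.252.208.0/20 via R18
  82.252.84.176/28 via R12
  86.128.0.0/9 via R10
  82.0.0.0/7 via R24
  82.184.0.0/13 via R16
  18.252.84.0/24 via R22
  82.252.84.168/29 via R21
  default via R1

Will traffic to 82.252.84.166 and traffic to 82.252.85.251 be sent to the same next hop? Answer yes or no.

82.252.84.166: longest match 82.252.64.0/18 -> R19
82.252.85.251: longest match 82.252.64.0/18 -> R19

yes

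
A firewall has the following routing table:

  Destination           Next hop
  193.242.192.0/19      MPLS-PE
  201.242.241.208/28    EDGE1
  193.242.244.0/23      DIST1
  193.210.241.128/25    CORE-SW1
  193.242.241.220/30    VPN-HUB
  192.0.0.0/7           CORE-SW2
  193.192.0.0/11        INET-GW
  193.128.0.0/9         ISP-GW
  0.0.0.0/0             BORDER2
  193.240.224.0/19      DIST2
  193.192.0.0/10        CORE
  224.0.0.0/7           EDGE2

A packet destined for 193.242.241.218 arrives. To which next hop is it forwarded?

Routes whose prefix contains 193.242.241.218:
  0.0.0.0/0 (default, matches everything) -> BORDER2
  192.0.0.0/7 (192.0.0.0 - 193.255.255.255) -> CORE-SW2
  193.128.0.0/9 (193.128.0.0 - 193.255.255.255) -> ISP-GW
  193.192.0.0/10 (193.192.0.0 - 193.255.255.255) -> CORE
More-specific entries that do NOT match:
  193.242.241.220/30 (193.242.241.220 - 193.242.241.223) does not contain 193.242.241.218
  201.242.241.208/28 (201.242.241.208 - 201.242.241.223) does not contain 193.242.241.218
  193.210.241.128/25 (193.210.241.128 - 193.210.241.255) does not contain 193.242.241.218
  193.242.244.0/23 (193.242.244.0 - 193.242.245.255) does not contain 193.242.241.218
  193.242.192.0/19 (193.242.192.0 - 193.242.223.255) does not contain 193.242.241.218
  193.240.224.0/19 (193.240.224.0 - 193.240.255.255) does not contain 193.242.241.218
  193.192.0.0/11 (193.192.0.0 - 193.223.255.255) does not contain 193.242.241.218
Longest matching prefix is /10 -> next hop CORE.

CORE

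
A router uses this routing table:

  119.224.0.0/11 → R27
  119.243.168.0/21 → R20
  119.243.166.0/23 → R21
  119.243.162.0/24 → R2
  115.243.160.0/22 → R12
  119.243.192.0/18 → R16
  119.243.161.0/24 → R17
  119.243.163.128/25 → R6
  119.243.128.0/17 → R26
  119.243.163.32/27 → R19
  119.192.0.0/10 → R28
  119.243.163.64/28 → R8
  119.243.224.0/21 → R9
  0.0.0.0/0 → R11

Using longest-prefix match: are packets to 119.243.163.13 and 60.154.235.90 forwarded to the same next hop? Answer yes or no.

no

119.243.163.13: longest match 119.243.128.0/17 -> R26
60.154.235.90: longest match 0.0.0.0/0 -> R11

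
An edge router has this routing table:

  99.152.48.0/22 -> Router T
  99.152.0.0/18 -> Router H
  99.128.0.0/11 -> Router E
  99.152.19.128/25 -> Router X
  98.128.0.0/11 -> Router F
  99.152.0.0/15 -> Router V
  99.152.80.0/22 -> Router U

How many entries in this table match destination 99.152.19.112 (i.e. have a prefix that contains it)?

Prefixes containing 99.152.19.112:
  99.128.0.0/11 (99.128.0.0 - 99.159.255.255)
  99.152.0.0/15 (99.152.0.0 - 99.153.255.255)
  99.152.0.0/18 (99.152.0.0 - 99.152.63.255)
Total matching entries: 3.

3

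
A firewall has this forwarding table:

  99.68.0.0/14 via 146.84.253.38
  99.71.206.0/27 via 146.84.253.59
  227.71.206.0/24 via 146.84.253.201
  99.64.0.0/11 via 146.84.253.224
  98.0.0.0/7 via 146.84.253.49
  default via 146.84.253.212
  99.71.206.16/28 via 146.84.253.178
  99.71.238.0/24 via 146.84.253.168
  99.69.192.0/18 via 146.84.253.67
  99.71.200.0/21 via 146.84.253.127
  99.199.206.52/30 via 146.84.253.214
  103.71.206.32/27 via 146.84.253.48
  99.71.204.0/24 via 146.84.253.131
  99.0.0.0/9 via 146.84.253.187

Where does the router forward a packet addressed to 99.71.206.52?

Routes whose prefix contains 99.71.206.52:
  0.0.0.0/0 (default, matches everything) -> 146.84.253.212
  98.0.0.0/7 (98.0.0.0 - 99.255.255.255) -> 146.84.253.49
  99.0.0.0/9 (99.0.0.0 - 99.127.255.255) -> 146.84.253.187
  99.64.0.0/11 (99.64.0.0 - 99.95.255.255) -> 146.84.253.224
  99.68.0.0/14 (99.68.0.0 - 99.71.255.255) -> 146.84.253.38
  99.71.200.0/21 (99.71.200.0 - 99.71.207.255) -> 146.84.253.127
More-specific entries that do NOT match:
  99.199.206.52/30 (99.199.206.52 - 99.199.206.55) does not contain 99.71.206.52
  99.71.206.16/28 (99.71.206.16 - 99.71.206.31) does not contain 99.71.206.52
  99.71.206.0/27 (99.71.206.0 - 99.71.206.31) does not contain 99.71.206.52
  103.71.206.32/27 (103.71.206.32 - 103.71.206.63) does not contain 99.71.206.52
  227.71.206.0/24 (227.71.206.0 - 227.71.206.255) does not contain 99.71.206.52
  99.71.238.0/24 (99.71.238.0 - 99.71.238.255) does not contain 99.71.206.52
  99.71.204.0/24 (99.71.204.0 - 99.71.204.255) does not contain 99.71.206.52
Longest matching prefix is /21 -> next hop 146.84.253.127.

146.84.253.127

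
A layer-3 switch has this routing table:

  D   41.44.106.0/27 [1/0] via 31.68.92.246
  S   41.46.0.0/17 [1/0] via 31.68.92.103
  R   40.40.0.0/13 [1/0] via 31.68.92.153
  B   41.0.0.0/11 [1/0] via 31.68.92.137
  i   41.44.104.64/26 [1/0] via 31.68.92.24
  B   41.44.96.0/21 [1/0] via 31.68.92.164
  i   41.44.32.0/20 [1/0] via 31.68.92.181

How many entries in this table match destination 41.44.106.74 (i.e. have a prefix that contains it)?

No listed prefix contains 41.44.106.74.
Total matching entries: 0.

0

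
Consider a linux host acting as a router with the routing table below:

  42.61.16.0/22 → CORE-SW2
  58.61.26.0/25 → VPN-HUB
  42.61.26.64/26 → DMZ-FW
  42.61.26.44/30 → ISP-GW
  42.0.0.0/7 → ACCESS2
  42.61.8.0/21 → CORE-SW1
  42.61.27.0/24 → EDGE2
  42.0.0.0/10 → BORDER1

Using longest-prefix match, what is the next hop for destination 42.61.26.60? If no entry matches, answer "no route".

Routes whose prefix contains 42.61.26.60:
  42.0.0.0/7 (42.0.0.0 - 43.255.255.255) -> ACCESS2
  42.0.0.0/10 (42.0.0.0 - 42.63.255.255) -> BORDER1
More-specific entries that do NOT match:
  42.61.26.44/30 (42.61.26.44 - 42.61.26.47) does not contain 42.61.26.60
  42.61.26.64/26 (42.61.26.64 - 42.61.26.127) does not contain 42.61.26.60
  58.61.26.0/25 (58.61.26.0 - 58.61.26.127) does not contain 42.61.26.60
  42.61.27.0/24 (42.61.27.0 - 42.61.27.255) does not contain 42.61.26.60
  42.61.16.0/22 (42.61.16.0 - 42.61.19.255) does not contain 42.61.26.60
  42.61.8.0/21 (42.61.8.0 - 42.61.15.255) does not contain 42.61.26.60
Longest matching prefix is /10 -> next hop BORDER1.

BORDER1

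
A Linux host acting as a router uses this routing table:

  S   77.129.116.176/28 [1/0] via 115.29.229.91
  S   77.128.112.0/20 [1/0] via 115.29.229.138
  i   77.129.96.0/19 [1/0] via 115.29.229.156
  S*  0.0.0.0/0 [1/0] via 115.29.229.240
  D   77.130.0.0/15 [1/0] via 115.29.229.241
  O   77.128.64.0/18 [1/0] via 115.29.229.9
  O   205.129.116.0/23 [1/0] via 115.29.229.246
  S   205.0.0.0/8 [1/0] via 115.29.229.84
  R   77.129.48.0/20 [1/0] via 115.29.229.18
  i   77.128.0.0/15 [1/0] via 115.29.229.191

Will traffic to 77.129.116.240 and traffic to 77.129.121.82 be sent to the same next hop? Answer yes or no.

77.129.116.240: longest match 77.129.96.0/19 -> 115.29.229.156
77.129.121.82: longest match 77.129.96.0/19 -> 115.29.229.156

yes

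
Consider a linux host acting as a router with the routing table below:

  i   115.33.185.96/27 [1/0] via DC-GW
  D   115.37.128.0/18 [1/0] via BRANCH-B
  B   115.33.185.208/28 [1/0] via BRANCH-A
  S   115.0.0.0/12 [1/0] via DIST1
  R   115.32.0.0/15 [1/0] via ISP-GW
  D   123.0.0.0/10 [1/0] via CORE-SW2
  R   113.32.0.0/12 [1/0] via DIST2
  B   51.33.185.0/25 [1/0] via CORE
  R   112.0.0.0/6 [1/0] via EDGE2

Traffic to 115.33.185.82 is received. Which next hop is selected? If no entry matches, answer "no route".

Routes whose prefix contains 115.33.185.82:
  112.0.0.0/6 (112.0.0.0 - 115.255.255.255) -> EDGE2
  115.32.0.0/15 (115.32.0.0 - 115.33.255.255) -> ISP-GW
More-specific entries that do NOT match:
  115.33.185.208/28 (115.33.185.208 - 115.33.185.223) does not contain 115.33.185.82
  115.33.185.96/27 (115.33.185.96 - 115.33.185.127) does not contain 115.33.185.82
  51.33.185.0/25 (51.33.185.0 - 51.33.185.127) does not contain 115.33.185.82
  115.37.128.0/18 (115.37.128.0 - 115.37.191.255) does not contain 115.33.185.82
Longest matching prefix is /15 -> next hop ISP-GW.

ISP-GW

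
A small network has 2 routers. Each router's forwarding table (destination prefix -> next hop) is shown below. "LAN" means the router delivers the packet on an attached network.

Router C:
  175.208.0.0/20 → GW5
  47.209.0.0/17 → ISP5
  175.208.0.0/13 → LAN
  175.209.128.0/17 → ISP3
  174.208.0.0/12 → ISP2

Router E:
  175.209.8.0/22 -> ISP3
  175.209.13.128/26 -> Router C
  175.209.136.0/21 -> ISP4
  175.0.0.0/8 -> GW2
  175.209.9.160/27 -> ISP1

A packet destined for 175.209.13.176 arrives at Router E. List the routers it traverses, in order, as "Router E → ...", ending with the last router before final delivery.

Router E → Router C

At Router E: longest match for 175.209.13.176 is 175.209.13.128/26 -> Router C
At Router C: longest match for 175.209.13.176 is 175.208.0.0/13 -> LAN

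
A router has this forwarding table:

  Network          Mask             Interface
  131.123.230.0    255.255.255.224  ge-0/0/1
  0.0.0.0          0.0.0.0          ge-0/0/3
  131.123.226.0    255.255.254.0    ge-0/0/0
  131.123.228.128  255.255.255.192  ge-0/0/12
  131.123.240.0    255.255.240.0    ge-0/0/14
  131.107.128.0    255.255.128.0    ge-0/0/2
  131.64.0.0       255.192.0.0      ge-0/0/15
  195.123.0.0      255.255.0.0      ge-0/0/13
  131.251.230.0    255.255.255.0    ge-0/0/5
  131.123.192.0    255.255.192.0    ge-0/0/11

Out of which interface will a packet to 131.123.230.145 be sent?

Routes whose prefix contains 131.123.230.145:
  0.0.0.0/0 (default, matches everything) -> ge-0/0/3
  131.64.0.0/10 (131.64.0.0 - 131.127.255.255) -> ge-0/0/15
  131.123.192.0/18 (131.123.192.0 - 131.123.255.255) -> ge-0/0/11
More-specific entries that do NOT match:
  131.123.230.0/27 (131.123.230.0 - 131.123.230.31) does not contain 131.123.230.145
  131.123.228.128/26 (131.123.228.128 - 131.123.228.191) does not contain 131.123.230.145
  131.251.230.0/24 (131.251.230.0 - 131.251.230.255) does not contain 131.123.230.145
  131.123.226.0/23 (131.123.226.0 - 131.123.227.255) does not contain 131.123.230.145
  131.123.240.0/20 (131.123.240.0 - 131.123.255.255) does not contain 131.123.230.145
Longest matching prefix is /18 -> interface ge-0/0/11.

ge-0/0/11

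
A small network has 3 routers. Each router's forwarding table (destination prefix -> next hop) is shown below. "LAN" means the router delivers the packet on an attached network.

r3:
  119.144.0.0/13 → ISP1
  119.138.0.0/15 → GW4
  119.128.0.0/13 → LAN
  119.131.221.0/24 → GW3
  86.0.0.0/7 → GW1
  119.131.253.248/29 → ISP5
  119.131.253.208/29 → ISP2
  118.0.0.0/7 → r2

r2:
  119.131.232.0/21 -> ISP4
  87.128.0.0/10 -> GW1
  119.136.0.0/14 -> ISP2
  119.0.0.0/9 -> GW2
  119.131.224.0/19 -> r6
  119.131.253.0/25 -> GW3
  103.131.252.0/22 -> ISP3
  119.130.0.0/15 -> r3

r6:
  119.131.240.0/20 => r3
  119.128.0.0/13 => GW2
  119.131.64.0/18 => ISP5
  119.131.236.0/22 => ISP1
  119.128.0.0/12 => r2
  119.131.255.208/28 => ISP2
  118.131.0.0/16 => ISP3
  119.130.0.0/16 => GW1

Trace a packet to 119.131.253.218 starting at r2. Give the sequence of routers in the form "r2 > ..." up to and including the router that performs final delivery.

At r2: longest match for 119.131.253.218 is 119.131.224.0/19 -> r6
At r6: longest match for 119.131.253.218 is 119.131.240.0/20 -> r3
At r3: longest match for 119.131.253.218 is 119.128.0.0/13 -> LAN

r2 > r6 > r3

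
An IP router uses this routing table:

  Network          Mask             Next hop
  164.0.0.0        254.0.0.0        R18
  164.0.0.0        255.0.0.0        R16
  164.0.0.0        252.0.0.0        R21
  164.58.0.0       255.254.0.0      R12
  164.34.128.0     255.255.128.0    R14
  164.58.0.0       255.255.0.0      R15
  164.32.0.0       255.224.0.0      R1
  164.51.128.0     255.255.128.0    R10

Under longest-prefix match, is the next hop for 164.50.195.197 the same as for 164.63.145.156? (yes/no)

164.50.195.197: longest match 164.32.0.0/11 -> R1
164.63.145.156: longest match 164.32.0.0/11 -> R1

yes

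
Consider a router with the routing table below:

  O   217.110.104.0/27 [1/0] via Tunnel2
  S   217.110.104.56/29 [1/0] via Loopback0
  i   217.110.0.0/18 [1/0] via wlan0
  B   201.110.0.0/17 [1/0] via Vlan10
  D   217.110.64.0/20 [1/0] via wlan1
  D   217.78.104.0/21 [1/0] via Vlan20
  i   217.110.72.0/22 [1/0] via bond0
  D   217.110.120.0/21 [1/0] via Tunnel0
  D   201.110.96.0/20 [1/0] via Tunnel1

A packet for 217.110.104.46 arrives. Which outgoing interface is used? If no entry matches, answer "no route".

no route

No entry's prefix contains 217.110.104.46; there is no default route.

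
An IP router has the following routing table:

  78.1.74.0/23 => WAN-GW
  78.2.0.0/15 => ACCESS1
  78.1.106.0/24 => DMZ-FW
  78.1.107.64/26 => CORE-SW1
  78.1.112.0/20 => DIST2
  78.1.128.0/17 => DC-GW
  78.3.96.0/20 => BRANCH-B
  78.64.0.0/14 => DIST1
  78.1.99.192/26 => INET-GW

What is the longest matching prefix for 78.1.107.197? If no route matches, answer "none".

78.1.107.197 is outside every listed prefix and there is no default route.

none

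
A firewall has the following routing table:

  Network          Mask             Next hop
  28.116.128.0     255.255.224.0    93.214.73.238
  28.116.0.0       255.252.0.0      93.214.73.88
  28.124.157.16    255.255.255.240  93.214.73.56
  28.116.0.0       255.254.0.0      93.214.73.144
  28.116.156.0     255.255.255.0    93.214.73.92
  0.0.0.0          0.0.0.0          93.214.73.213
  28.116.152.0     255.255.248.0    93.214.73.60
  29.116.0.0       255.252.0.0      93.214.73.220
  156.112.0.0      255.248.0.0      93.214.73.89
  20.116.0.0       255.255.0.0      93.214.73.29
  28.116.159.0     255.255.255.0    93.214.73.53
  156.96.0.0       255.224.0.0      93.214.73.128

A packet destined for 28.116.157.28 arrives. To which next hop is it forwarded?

Routes whose prefix contains 28.116.157.28:
  0.0.0.0/0 (default, matches everything) -> 93.214.73.213
  28.116.0.0/14 (28.116.0.0 - 28.119.255.255) -> 93.214.73.88
  28.116.0.0/15 (28.116.0.0 - 28.117.255.255) -> 93.214.73.144
  28.116.128.0/19 (28.116.128.0 - 28.116.159.255) -> 93.214.73.238
  28.116.152.0/21 (28.116.152.0 - 28.116.159.255) -> 93.214.73.60
More-specific entries that do NOT match:
  28.124.157.16/28 (28.124.157.16 - 28.124.157.31) does not contain 28.116.157.28
  28.116.156.0/24 (28.116.156.0 - 28.116.156.255) does not contain 28.116.157.28
  28.116.159.0/24 (28.116.159.0 - 28.116.159.255) does not contain 28.116.157.28
Longest matching prefix is /21 -> next hop 93.214.73.60.

93.214.73.60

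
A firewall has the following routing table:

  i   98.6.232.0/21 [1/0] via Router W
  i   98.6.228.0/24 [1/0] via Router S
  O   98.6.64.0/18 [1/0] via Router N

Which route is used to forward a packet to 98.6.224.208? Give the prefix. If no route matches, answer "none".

98.6.224.208 is outside every listed prefix and there is no default route.

none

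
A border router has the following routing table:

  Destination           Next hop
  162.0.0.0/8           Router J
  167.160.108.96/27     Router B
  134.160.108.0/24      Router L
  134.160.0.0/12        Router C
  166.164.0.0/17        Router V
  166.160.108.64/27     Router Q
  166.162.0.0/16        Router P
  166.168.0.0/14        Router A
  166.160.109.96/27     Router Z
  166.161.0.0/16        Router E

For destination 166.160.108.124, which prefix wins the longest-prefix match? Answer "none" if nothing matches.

none

166.160.108.124 is outside every listed prefix and there is no default route.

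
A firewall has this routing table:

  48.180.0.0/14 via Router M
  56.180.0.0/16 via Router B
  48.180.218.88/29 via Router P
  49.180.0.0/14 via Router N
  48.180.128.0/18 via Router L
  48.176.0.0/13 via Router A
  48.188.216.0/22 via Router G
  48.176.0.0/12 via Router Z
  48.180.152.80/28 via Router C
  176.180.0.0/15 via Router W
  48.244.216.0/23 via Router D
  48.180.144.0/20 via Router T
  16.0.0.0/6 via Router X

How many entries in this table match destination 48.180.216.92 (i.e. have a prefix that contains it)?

Prefixes containing 48.180.216.92:
  48.176.0.0/12 (48.176.0.0 - 48.191.255.255)
  48.176.0.0/13 (48.176.0.0 - 48.183.255.255)
  48.180.0.0/14 (48.180.0.0 - 48.183.255.255)
Total matching entries: 3.

3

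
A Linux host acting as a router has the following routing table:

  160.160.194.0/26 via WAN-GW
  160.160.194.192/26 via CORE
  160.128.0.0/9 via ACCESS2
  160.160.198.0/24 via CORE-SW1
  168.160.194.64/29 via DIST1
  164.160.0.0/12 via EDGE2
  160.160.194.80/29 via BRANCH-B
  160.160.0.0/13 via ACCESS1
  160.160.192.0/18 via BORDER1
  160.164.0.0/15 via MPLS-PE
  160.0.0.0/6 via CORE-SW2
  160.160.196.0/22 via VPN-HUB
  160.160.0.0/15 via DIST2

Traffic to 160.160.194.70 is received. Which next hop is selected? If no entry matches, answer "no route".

Routes whose prefix contains 160.160.194.70:
  160.0.0.0/6 (160.0.0.0 - 163.255.255.255) -> CORE-SW2
  160.128.0.0/9 (160.128.0.0 - 160.255.255.255) -> ACCESS2
  160.160.0.0/13 (160.160.0.0 - 160.167.255.255) -> ACCESS1
  160.160.0.0/15 (160.160.0.0 - 160.161.255.255) -> DIST2
  160.160.192.0/18 (160.160.192.0 - 160.160.255.255) -> BORDER1
More-specific entries that do NOT match:
  168.160.194.64/29 (168.160.194.64 - 168.160.194.71) does not contain 160.160.194.70
  160.160.194.80/29 (160.160.194.80 - 160.160.194.87) does not contain 160.160.194.70
  160.160.194.0/26 (160.160.194.0 - 160.160.194.63) does not contain 160.160.194.70
  160.160.194.192/26 (160.160.194.192 - 160.160.194.255) does not contain 160.160.194.70
  160.160.198.0/24 (160.160.198.0 - 160.160.198.255) does not contain 160.160.194.70
  160.160.196.0/22 (160.160.196.0 - 160.160.199.255) does not contain 160.160.194.70
Longest matching prefix is /18 -> next hop BORDER1.

BORDER1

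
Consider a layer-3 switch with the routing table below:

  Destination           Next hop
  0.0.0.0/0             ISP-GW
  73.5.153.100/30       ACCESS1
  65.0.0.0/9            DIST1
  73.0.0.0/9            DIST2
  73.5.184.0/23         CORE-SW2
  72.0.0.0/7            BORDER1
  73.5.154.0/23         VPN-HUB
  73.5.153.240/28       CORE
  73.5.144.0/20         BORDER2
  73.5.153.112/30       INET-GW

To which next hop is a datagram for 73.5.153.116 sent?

BORDER2

Routes whose prefix contains 73.5.153.116:
  0.0.0.0/0 (default, matches everything) -> ISP-GW
  72.0.0.0/7 (72.0.0.0 - 73.255.255.255) -> BORDER1
  73.0.0.0/9 (73.0.0.0 - 73.127.255.255) -> DIST2
  73.5.144.0/20 (73.5.144.0 - 73.5.159.255) -> BORDER2
More-specific entries that do NOT match:
  73.5.153.100/30 (73.5.153.100 - 73.5.153.103) does not contain 73.5.153.116
  73.5.153.112/30 (73.5.153.112 - 73.5.153.115) does not contain 73.5.153.116
  73.5.153.240/28 (73.5.153.240 - 73.5.153.255) does not contain 73.5.153.116
  73.5.184.0/23 (73.5.184.0 - 73.5.185.255) does not contain 73.5.153.116
  73.5.154.0/23 (73.5.154.0 - 73.5.155.255) does not contain 73.5.153.116
Longest matching prefix is /20 -> next hop BORDER2.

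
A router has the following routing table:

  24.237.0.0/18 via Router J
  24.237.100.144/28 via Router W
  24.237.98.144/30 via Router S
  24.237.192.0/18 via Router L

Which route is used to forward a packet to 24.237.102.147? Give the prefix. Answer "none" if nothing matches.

none

24.237.102.147 is outside every listed prefix and there is no default route.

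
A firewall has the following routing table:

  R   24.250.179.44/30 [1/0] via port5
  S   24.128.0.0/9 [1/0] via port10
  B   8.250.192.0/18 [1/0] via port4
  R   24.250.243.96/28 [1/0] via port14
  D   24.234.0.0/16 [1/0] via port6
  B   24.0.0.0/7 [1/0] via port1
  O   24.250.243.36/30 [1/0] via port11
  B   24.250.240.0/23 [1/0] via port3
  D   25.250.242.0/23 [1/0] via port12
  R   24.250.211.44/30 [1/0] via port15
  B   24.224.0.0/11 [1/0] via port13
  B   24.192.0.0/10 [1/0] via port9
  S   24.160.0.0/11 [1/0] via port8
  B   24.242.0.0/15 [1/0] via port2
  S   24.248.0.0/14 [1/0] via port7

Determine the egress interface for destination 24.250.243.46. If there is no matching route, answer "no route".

port7

Routes whose prefix contains 24.250.243.46:
  24.0.0.0/7 (24.0.0.0 - 25.255.255.255) -> port1
  24.128.0.0/9 (24.128.0.0 - 24.255.255.255) -> port10
  24.192.0.0/10 (24.192.0.0 - 24.255.255.255) -> port9
  24.224.0.0/11 (24.224.0.0 - 24.255.255.255) -> port13
  24.248.0.0/14 (24.248.0.0 - 24.251.255.255) -> port7
More-specific entries that do NOT match:
  24.250.179.44/30 (24.250.179.44 - 24.250.179.47) does not contain 24.250.243.46
  24.250.243.36/30 (24.250.243.36 - 24.250.243.39) does not contain 24.250.243.46
  24.250.211.44/30 (24.250.211.44 - 24.250.211.47) does not contain 24.250.243.46
  24.250.243.96/28 (24.250.243.96 - 24.250.243.111) does not contain 24.250.243.46
  24.250.240.0/23 (24.250.240.0 - 24.250.241.255) does not contain 24.250.243.46
  25.250.242.0/23 (25.250.242.0 - 25.250.243.255) does not contain 24.250.243.46
  8.250.192.0/18 (8.250.192.0 - 8.250.255.255) does not contain 24.250.243.46
  24.234.0.0/16 (24.234.0.0 - 24.234.255.255) does not contain 24.250.243.46
  24.242.0.0/15 (24.242.0.0 - 24.243.255.255) does not contain 24.250.243.46
Longest matching prefix is /14 -> interface port7.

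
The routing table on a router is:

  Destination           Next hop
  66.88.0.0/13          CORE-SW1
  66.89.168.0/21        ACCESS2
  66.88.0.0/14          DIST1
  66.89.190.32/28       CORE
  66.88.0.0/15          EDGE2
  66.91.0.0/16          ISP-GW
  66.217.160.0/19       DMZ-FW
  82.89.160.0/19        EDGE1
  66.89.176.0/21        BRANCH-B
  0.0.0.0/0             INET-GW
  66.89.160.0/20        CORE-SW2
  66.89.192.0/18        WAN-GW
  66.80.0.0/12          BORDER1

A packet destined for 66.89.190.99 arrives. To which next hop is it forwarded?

EDGE2

Routes whose prefix contains 66.89.190.99:
  0.0.0.0/0 (default, matches everything) -> INET-GW
  66.80.0.0/12 (66.80.0.0 - 66.95.255.255) -> BORDER1
  66.88.0.0/13 (66.88.0.0 - 66.95.255.255) -> CORE-SW1
  66.88.0.0/14 (66.88.0.0 - 66.91.255.255) -> DIST1
  66.88.0.0/15 (66.88.0.0 - 66.89.255.255) -> EDGE2
More-specific entries that do NOT match:
  66.89.190.32/28 (66.89.190.32 - 66.89.190.47) does not contain 66.89.190.99
  66.89.168.0/21 (66.89.168.0 - 66.89.175.255) does not contain 66.89.190.99
  66.89.176.0/21 (66.89.176.0 - 66.89.183.255) does not contain 66.89.190.99
  66.89.160.0/20 (66.89.160.0 - 66.89.175.255) does not contain 66.89.190.99
  66.217.160.0/19 (66.217.160.0 - 66.217.191.255) does not contain 66.89.190.99
  82.89.160.0/19 (82.89.160.0 - 82.89.191.255) does not contain 66.89.190.99
  66.89.192.0/18 (66.89.192.0 - 66.89.255.255) does not contain 66.89.190.99
  66.91.0.0/16 (66.91.0.0 - 66.91.255.255) does not contain 66.89.190.99
Longest matching prefix is /15 -> next hop EDGE2.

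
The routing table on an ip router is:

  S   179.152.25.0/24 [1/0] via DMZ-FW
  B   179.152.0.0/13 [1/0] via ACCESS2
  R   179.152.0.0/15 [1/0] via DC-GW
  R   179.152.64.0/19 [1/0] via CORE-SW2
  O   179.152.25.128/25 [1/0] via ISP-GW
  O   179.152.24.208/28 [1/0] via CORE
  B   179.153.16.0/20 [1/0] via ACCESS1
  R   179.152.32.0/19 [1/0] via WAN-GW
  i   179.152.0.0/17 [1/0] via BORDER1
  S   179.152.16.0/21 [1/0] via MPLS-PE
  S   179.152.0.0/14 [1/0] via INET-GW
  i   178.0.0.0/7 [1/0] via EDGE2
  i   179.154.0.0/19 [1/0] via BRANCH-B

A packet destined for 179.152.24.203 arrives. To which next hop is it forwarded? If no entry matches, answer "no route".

Routes whose prefix contains 179.152.24.203:
  178.0.0.0/7 (178.0.0.0 - 179.255.255.255) -> EDGE2
  179.152.0.0/13 (179.152.0.0 - 179.159.255.255) -> ACCESS2
  179.152.0.0/14 (179.152.0.0 - 179.155.255.255) -> INET-GW
  179.152.0.0/15 (179.152.0.0 - 179.153.255.255) -> DC-GW
  179.152.0.0/17 (179.152.0.0 - 179.152.127.255) -> BORDER1
More-specific entries that do NOT match:
  179.152.24.208/28 (179.152.24.208 - 179.152.24.223) does not contain 179.152.24.203
  179.152.25.128/25 (179.152.25.128 - 179.152.25.255) does not contain 179.152.24.203
  179.152.25.0/24 (179.152.25.0 - 179.152.25.255) does not contain 179.152.24.203
  179.152.16.0/21 (179.152.16.0 - 179.152.23.255) does not contain 179.152.24.203
  179.153.16.0/20 (179.153.16.0 - 179.153.31.255) does not contain 179.152.24.203
  179.152.64.0/19 (179.152.64.0 - 179.152.95.255) does not contain 179.152.24.203
  179.152.32.0/19 (179.152.32.0 - 179.152.63.255) does not contain 179.152.24.203
  179.154.0.0/19 (179.154.0.0 - 179.154.31.255) does not contain 179.152.24.203
Longest matching prefix is /17 -> next hop BORDER1.

BORDER1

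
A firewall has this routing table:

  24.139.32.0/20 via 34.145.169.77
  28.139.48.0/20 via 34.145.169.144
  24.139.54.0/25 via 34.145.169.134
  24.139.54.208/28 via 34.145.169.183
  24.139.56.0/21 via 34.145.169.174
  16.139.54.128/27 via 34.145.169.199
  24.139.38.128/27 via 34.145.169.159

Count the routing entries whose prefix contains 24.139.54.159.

No listed prefix contains 24.139.54.159.
Total matching entries: 0.

0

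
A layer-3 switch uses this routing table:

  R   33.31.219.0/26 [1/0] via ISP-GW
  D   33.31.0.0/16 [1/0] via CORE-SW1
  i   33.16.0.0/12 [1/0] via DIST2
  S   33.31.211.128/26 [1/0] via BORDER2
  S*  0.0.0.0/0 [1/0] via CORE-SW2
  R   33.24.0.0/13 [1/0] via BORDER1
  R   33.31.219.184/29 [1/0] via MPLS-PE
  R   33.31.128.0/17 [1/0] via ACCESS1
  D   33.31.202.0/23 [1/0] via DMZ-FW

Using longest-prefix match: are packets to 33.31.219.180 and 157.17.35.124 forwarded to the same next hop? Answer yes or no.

no

33.31.219.180: longest match 33.31.128.0/17 -> ACCESS1
157.17.35.124: longest match 0.0.0.0/0 -> CORE-SW2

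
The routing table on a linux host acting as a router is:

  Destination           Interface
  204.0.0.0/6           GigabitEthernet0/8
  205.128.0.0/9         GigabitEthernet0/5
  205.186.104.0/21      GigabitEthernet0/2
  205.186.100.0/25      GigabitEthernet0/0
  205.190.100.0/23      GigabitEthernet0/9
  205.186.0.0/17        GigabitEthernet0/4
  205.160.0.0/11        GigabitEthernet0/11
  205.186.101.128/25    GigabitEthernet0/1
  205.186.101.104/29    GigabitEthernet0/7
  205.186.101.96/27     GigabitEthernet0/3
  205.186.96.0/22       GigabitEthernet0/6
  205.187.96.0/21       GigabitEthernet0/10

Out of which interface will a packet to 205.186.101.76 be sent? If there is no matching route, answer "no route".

Routes whose prefix contains 205.186.101.76:
  204.0.0.0/6 (204.0.0.0 - 207.255.255.255) -> GigabitEthernet0/8
  205.128.0.0/9 (205.128.0.0 - 205.255.255.255) -> GigabitEthernet0/5
  205.160.0.0/11 (205.160.0.0 - 205.191.255.255) -> GigabitEthernet0/11
  205.186.0.0/17 (205.186.0.0 - 205.186.127.255) -> GigabitEthernet0/4
More-specific entries that do NOT match:
  205.186.101.104/29 (205.186.101.104 - 205.186.101.111) does not contain 205.186.101.76
  205.186.101.96/27 (205.186.101.96 - 205.186.101.127) does not contain 205.186.101.76
  205.186.100.0/25 (205.186.100.0 - 205.186.100.127) does not contain 205.186.101.76
  205.186.101.128/25 (205.186.101.128 - 205.186.101.255) does not contain 205.186.101.76
  205.190.100.0/23 (205.190.100.0 - 205.190.101.255) does not contain 205.186.101.76
  205.186.96.0/22 (205.186.96.0 - 205.186.99.255) does not contain 205.186.101.76
  205.186.104.0/21 (205.186.104.0 - 205.186.111.255) does not contain 205.186.101.76
  205.187.96.0/21 (205.187.96.0 - 205.187.103.255) does not contain 205.186.101.76
Longest matching prefix is /17 -> interface GigabitEthernet0/4.

GigabitEthernet0/4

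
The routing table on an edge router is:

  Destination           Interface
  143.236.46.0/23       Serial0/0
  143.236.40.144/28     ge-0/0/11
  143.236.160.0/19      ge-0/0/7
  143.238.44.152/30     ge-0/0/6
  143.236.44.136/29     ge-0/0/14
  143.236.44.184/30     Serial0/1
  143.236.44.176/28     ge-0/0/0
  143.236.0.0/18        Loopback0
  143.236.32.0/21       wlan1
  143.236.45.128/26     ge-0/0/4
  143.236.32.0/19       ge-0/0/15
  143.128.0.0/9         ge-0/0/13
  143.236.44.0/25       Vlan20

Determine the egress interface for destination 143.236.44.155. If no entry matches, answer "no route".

ge-0/0/15

Routes whose prefix contains 143.236.44.155:
  143.128.0.0/9 (143.128.0.0 - 143.255.255.255) -> ge-0/0/13
  143.236.0.0/18 (143.236.0.0 - 143.236.63.255) -> Loopback0
  143.236.32.0/19 (143.236.32.0 - 143.236.63.255) -> ge-0/0/15
More-specific entries that do NOT match:
  143.238.44.152/30 (143.238.44.152 - 143.238.44.155) does not contain 143.236.44.155
  143.236.44.184/30 (143.236.44.184 - 143.236.44.187) does not contain 143.236.44.155
  143.236.44.136/29 (143.236.44.136 - 143.236.44.143) does not contain 143.236.44.155
  143.236.40.144/28 (143.236.40.144 - 143.236.40.159) does not contain 143.236.44.155
  143.236.44.176/28 (143.236.44.176 - 143.236.44.191) does not contain 143.236.44.155
  143.236.45.128/26 (143.236.45.128 - 143.236.45.191) does not contain 143.236.44.155
  143.236.44.0/25 (143.236.44.0 - 143.236.44.127) does not contain 143.236.44.155
  143.236.46.0/23 (143.236.46.0 - 143.236.47.255) does not contain 143.236.44.155
  143.236.32.0/21 (143.236.32.0 - 143.236.39.255) does not contain 143.236.44.155
Longest matching prefix is /19 -> interface ge-0/0/15.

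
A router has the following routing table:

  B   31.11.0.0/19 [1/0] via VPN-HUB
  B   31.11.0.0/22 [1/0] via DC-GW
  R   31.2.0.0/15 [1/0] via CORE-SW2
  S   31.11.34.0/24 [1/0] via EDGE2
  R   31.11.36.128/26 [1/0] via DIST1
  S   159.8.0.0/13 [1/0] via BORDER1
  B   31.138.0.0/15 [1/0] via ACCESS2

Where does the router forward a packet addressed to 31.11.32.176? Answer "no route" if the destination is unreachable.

no route

No entry's prefix contains 31.11.32.176; there is no default route.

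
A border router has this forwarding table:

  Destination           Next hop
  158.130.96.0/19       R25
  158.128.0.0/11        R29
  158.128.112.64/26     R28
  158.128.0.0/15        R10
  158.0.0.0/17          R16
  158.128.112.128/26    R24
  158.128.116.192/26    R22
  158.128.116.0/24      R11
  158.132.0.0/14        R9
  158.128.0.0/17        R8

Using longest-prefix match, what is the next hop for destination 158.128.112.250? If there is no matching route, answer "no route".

Routes whose prefix contains 158.128.112.250:
  158.128.0.0/11 (158.128.0.0 - 158.159.255.255) -> R29
  158.128.0.0/15 (158.128.0.0 - 158.129.255.255) -> R10
  158.128.0.0/17 (158.128.0.0 - 158.128.127.255) -> R8
More-specific entries that do NOT match:
  158.128.112.64/26 (158.128.112.64 - 158.128.112.127) does not contain 158.128.112.250
  158.128.112.128/26 (158.128.112.128 - 158.128.112.191) does not contain 158.128.112.250
  158.128.116.192/26 (158.128.116.192 - 158.128.116.255) does not contain 158.128.112.250
  158.128.116.0/24 (158.128.116.0 - 158.128.116.255) does not contain 158.128.112.250
  158.130.96.0/19 (158.130.96.0 - 158.130.127.255) does not contain 158.128.112.250
Longest matching prefix is /17 -> next hop R8.

R8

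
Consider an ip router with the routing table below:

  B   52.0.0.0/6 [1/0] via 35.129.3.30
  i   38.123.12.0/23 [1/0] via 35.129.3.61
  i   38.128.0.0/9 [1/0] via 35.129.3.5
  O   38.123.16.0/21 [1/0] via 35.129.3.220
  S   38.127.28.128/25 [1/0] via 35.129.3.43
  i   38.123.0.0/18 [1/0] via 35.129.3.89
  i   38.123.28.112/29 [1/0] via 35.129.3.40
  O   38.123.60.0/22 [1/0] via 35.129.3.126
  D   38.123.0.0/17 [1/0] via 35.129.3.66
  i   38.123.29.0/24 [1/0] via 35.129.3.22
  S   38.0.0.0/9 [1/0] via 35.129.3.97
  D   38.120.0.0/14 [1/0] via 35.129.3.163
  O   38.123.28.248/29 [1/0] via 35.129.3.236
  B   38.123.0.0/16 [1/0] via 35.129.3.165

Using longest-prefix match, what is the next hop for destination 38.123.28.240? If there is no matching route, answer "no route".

35.129.3.89

Routes whose prefix contains 38.123.28.240:
  38.0.0.0/9 (38.0.0.0 - 38.127.255.255) -> 35.129.3.97
  38.120.0.0/14 (38.120.0.0 - 38.123.255.255) -> 35.129.3.163
  38.123.0.0/16 (38.123.0.0 - 38.123.255.255) -> 35.129.3.165
  38.123.0.0/17 (38.123.0.0 - 38.123.127.255) -> 35.129.3.66
  38.123.0.0/18 (38.123.0.0 - 38.123.63.255) -> 35.129.3.89
More-specific entries that do NOT match:
  38.123.28.112/29 (38.123.28.112 - 38.123.28.119) does not contain 38.123.28.240
  38.123.28.248/29 (38.123.28.248 - 38.123.28.255) does not contain 38.123.28.240
  38.127.28.128/25 (38.127.28.128 - 38.127.28.255) does not contain 38.123.28.240
  38.123.29.0/24 (38.123.29.0 - 38.123.29.255) does not contain 38.123.28.240
  38.123.12.0/23 (38.123.12.0 - 38.123.13.255) does not contain 38.123.28.240
  38.123.60.0/22 (38.123.60.0 - 38.123.63.255) does not contain 38.123.28.240
  38.123.16.0/21 (38.123.16.0 - 38.123.23.255) does not contain 38.123.28.240
Longest matching prefix is /18 -> next hop 35.129.3.89.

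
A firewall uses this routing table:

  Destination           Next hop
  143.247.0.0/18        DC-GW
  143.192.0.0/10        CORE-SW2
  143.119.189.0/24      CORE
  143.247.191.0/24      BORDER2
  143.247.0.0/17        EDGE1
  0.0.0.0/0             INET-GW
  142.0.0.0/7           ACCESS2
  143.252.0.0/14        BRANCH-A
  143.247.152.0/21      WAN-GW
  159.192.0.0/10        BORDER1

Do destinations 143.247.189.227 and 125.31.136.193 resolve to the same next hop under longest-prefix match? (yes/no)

no

143.247.189.227: longest match 143.192.0.0/10 -> CORE-SW2
125.31.136.193: longest match 0.0.0.0/0 -> INET-GW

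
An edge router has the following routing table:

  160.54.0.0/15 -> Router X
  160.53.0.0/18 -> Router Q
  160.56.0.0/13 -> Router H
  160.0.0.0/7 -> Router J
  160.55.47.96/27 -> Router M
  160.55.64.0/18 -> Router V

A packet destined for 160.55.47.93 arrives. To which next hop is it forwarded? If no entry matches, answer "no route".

Routes whose prefix contains 160.55.47.93:
  160.0.0.0/7 (160.0.0.0 - 161.255.255.255) -> Router J
  160.54.0.0/15 (160.54.0.0 - 160.55.255.255) -> Router X
More-specific entries that do NOT match:
  160.55.47.96/27 (160.55.47.96 - 160.55.47.127) does not contain 160.55.47.93
  160.53.0.0/18 (160.53.0.0 - 160.53.63.255) does not contain 160.55.47.93
  160.55.64.0/18 (160.55.64.0 - 160.55.127.255) does not contain 160.55.47.93
Longest matching prefix is /15 -> next hop Router X.

Router X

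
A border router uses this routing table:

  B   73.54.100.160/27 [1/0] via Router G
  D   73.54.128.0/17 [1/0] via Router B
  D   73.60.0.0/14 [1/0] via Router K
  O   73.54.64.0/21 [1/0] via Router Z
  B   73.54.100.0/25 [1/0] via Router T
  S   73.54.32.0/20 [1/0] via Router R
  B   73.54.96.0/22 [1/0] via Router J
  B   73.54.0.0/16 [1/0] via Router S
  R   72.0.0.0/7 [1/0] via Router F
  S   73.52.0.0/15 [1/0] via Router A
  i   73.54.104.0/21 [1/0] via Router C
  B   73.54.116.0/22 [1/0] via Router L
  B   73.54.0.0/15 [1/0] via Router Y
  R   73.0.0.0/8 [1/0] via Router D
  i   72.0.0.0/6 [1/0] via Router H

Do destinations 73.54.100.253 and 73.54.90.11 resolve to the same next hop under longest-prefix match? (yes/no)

73.54.100.253: longest match 73.54.0.0/16 -> Router S
73.54.90.11: longest match 73.54.0.0/16 -> Router S

yes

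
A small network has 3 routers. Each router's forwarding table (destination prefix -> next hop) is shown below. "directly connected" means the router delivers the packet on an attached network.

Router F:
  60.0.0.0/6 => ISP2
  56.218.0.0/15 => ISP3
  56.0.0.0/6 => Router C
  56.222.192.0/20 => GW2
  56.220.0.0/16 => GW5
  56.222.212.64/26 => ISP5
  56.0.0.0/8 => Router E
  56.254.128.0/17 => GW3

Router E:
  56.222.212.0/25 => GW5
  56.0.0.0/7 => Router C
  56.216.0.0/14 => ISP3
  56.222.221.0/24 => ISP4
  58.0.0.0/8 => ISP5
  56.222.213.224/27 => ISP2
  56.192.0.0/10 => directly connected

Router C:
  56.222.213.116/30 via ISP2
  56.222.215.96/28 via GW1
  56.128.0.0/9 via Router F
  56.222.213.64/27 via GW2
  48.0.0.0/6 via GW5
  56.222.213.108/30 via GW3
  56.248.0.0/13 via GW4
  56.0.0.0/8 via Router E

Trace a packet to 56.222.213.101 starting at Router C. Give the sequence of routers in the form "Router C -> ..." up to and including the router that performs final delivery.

At Router C: longest match for 56.222.213.101 is 56.128.0.0/9 -> Router F
At Router F: longest match for 56.222.213.101 is 56.0.0.0/8 -> Router E
At Router E: longest match for 56.222.213.101 is 56.192.0.0/10 -> directly connected

Router C -> Router F -> Router E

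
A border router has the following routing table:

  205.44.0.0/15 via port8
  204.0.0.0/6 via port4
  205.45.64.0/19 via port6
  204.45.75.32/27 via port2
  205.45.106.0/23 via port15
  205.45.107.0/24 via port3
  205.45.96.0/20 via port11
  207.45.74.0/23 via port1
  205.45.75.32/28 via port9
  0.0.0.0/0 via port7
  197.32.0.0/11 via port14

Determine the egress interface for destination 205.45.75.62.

Routes whose prefix contains 205.45.75.62:
  0.0.0.0/0 (default, matches everything) -> port7
  204.0.0.0/6 (204.0.0.0 - 207.255.255.255) -> port4
  205.44.0.0/15 (205.44.0.0 - 205.45.255.255) -> port8
  205.45.64.0/19 (205.45.64.0 - 205.45.95.255) -> port6
More-specific entries that do NOT match:
  205.45.75.32/28 (205.45.75.32 - 205.45.75.47) does not contain 205.45.75.62
  204.45.75.32/27 (204.45.75.32 - 204.45.75.63) does not contain 205.45.75.62
  205.45.107.0/24 (205.45.107.0 - 205.45.107.255) does not contain 205.45.75.62
  205.45.106.0/23 (205.45.106.0 - 205.45.107.255) does not contain 205.45.75.62
  207.45.74.0/23 (207.45.74.0 - 207.45.75.255) does not contain 205.45.75.62
  205.45.96.0/20 (205.45.96.0 - 205.45.111.255) does not contain 205.45.75.62
Longest matching prefix is /19 -> interface port6.

port6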